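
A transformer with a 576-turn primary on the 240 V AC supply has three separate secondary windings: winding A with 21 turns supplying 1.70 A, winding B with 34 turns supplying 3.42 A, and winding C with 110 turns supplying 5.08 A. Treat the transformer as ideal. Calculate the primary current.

V_A = 240 × 21/576 = 8.7500 V; V_B = 240 × 34/576 = 14.167 V; V_C = 240 × 110/576 = 45.833 V.
P_out = V_A I_A + V_B I_B + V_C I_C = 8.7500×1.70 + 14.167×3.42 + 45.833×5.08 = 14.875 + 48.450 + 232.83 = 296.16 W.
Ideal ⇒ P_in = P_out, so I_p = P_out/V_p = 296.16/240 = 1.23 A.

I_p ≈ 1.23 A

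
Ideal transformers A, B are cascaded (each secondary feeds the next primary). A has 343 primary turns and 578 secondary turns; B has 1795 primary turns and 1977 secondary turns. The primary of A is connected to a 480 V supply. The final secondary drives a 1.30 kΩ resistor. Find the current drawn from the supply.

Secondary of A: V = 480.00 × 578/343 = 808.86 V.
Secondary of B: V = 808.86 × 1977/1795 = 890.88 V.
I_load = 890.88/1300 = 0.68529 A, so P_out = 890.88 × 0.68529 = 610.51 W.
All ideal ⇒ P_in = P_out, so I_supply = 610.51/480 = 1.27 A.

I_supply ≈ 1.27 A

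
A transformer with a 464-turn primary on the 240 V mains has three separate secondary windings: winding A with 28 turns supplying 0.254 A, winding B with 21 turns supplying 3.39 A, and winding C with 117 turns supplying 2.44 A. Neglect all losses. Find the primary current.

V_A = 240 × 28/464 = 14.483 V; V_B = 240 × 21/464 = 10.862 V; V_C = 240 × 117/464 = 60.517 V.
P_out = V_A I_A + V_B I_B + V_C I_C = 14.483×0.254 + 10.862×3.39 + 60.517×2.44 = 3.6786 + 36.822 + 147.66 = 188.16 W.
Ideal ⇒ P_in = P_out, so I_p = P_out/V_p = 188.16/240 = 0.784 A.

I_p ≈ 0.784 A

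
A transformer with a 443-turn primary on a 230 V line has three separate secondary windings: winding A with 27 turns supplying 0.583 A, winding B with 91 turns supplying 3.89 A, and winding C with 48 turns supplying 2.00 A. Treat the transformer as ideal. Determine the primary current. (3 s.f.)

I_p ≈ 1.05 A

V_A = 230 × 27/443 = 14.018 V; V_B = 230 × 91/443 = 47.246 V; V_C = 230 × 48/443 = 24.921 V.
P_out = V_A I_A + V_B I_B + V_C I_C = 14.018×0.583 + 47.246×3.89 + 24.921×2.00 = 8.1725 + 183.79 + 49.842 = 241.80 W.
Ideal ⇒ P_in = P_out, so I_p = P_out/V_p = 241.80/230 = 1.05 A.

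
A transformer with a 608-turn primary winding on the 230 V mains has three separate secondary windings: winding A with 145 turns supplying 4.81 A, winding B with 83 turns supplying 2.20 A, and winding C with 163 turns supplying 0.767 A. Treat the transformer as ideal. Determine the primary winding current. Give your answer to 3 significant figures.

V_A = 230 × 145/608 = 54.852 V; V_B = 230 × 83/608 = 31.398 V; V_C = 230 × 163/608 = 61.661 V.
P_out = V_A I_A + V_B I_B + V_C I_C = 54.852×4.81 + 31.398×2.20 + 61.661×0.767 = 263.84 + 69.076 + 47.294 = 380.21 W.
Ideal ⇒ P_in = P_out, so I_p = P_out/V_p = 380.21/230 = 1.65 A.

I_p ≈ 1.65 A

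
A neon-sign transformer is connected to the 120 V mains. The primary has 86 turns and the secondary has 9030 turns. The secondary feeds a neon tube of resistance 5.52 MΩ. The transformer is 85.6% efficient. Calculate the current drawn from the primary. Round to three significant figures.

V_s = 120 × 9030/86 = 12600 V.
I_s = V_s/R = 12600/(5.52×10^6) = 0.0022826 A.
P_out = V_s I_s = 12600 × 0.0022826 = 28.761 W.
P_in = P_out/η = 28.761/0.856 = 33.599 W.
I_p = P_in/V_p = 33.599/120 = 0.280 A.

I_p ≈ 0.280 A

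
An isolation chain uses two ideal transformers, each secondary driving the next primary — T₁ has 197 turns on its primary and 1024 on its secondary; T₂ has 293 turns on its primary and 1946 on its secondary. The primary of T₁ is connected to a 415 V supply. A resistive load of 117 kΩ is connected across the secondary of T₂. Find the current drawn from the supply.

Secondary of T₁: V = 415.00 × 1024/197 = 2157.2 V.
Secondary of T₂: V = 2157.2 × 1946/293 = 14327 V.
I_load = 14327/117000 = 0.12245 A, so P_out = 14327 × 0.12245 = 1754.4 W.
All ideal ⇒ P_in = P_out, so I_supply = 1754.4/415 = 4.23 A.

I_supply ≈ 4.23 A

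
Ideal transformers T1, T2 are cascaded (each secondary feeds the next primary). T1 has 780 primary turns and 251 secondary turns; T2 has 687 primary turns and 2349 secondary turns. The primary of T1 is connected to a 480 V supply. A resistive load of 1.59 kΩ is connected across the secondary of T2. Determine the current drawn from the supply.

I_supply ≈ 0.365 A

After T1: V = 480.00 × 251/780 = 154.46 V.
After T2: V = 154.46 × 2349/687 = 528.14 V.
I_load = 528.14/1590 = 0.33216 A, so P_out = 528.14 × 0.33216 = 175.43 W.
All ideal ⇒ P_in = P_out, so I_supply = 175.43/480 = 0.365 A.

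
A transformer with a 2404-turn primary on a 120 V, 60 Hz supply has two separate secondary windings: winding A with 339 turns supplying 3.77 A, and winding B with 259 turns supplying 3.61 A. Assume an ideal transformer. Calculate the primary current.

I_p ≈ 0.921 A

V_A = 120 × 339/2404 = 16.922 V; V_B = 120 × 259/2404 = 12.928 V.
P_out = V_A I_A + V_B I_B = 16.922×3.77 + 12.928×3.61 = 63.795 + 46.672 = 110.47 W.
Ideal ⇒ P_in = P_out, so I_p = P_out/V_p = 110.47/120 = 0.921 A.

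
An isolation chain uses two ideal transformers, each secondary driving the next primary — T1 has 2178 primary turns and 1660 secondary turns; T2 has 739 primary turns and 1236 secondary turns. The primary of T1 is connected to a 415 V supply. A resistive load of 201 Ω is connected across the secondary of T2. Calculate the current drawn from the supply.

I_supply ≈ 3.36 A

Secondary of T1: V = 415.00 × 1660/2178 = 316.30 V.
Secondary of T2: V = 316.30 × 1236/739 = 529.02 V.
I_load = 529.02/201 = 2.6319 A, so P_out = 529.02 × 2.6319 = 1392.4 W.
All ideal ⇒ P_in = P_out, so I_supply = 1392.4/415 = 3.36 A.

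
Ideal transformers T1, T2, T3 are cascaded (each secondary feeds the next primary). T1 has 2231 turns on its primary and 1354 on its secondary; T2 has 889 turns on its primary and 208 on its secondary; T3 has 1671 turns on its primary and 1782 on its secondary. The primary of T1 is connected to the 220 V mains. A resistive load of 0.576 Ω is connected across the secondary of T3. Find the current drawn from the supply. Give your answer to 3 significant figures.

Secondary of T1: V = 220.00 × 1354/2231 = 133.52 V.
Secondary of T2: V = 133.52 × 208/889 = 31.239 V.
Secondary of T3: V = 31.239 × 1782/1671 = 33.315 V.
I_load = 33.315/0.576 = 57.838 A, so P_out = 33.315 × 57.838 = 1926.8 W.
All ideal ⇒ P_in = P_out, so I_supply = 1926.8/220 = 8.76 A.

I_supply ≈ 8.76 A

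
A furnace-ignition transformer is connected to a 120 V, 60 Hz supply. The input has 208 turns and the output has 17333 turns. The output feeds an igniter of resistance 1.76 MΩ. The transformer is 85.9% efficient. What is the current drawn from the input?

I_in ≈ 0.551 A

V_out = 120 × 17333/208 = 9999.8 V.
I_out = V_out/R = 9999.8/(1.76×10^6) = 0.0056817 A.
P_out = V_out I_out = 9999.8 × 0.0056817 = 56.816 W.
P_in = P_out/η = 56.816/0.859 = 66.142 W.
I_in = P_in/V_in = 66.142/120 = 0.551 A.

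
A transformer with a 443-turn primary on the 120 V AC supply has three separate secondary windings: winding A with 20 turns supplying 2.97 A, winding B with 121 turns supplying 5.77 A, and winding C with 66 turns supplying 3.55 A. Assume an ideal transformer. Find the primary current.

I_p ≈ 2.24 A

V_A = 120 × 20/443 = 5.4176 V; V_B = 120 × 121/443 = 32.777 V; V_C = 120 × 66/443 = 17.878 V.
P_out = V_A I_A + V_B I_B + V_C I_C = 5.4176×2.97 + 32.777×5.77 + 17.878×3.55 = 16.090 + 189.12 + 63.467 = 268.68 W.
Ideal ⇒ P_in = P_out, so I_p = P_out/V_p = 268.68/120 = 2.24 A.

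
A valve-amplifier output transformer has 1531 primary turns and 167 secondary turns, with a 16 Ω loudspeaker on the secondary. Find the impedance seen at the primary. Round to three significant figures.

Z_p ≈ 1340 Ω

Z_p = (N_p/N_s)² × Z_s = (1531/167)² × 16 = 1340 Ω.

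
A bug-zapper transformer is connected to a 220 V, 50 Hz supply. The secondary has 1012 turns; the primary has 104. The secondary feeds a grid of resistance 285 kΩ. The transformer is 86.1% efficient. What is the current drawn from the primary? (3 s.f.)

V_s = 220 × 1012/104 = 2140.8 V.
I_s = V_s/R = 2140.8/285000 = 0.0075115 A.
P_out = V_s I_s = 2140.8 × 0.0075115 = 16.080 W.
P_in = P_out/η = 16.080/0.861 = 18.676 W.
I_p = P_in/V_p = 18.676/220 = 0.0849 A.

I_p ≈ 0.0849 A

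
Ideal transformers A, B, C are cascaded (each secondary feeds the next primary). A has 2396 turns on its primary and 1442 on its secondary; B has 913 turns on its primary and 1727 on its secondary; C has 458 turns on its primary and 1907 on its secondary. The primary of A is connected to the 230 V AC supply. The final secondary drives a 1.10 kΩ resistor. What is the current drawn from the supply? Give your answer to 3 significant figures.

I_supply ≈ 4.70 A

Secondary of A: V = 230.00 × 1442/2396 = 138.42 V.
Secondary of B: V = 138.42 × 1727/913 = 261.84 V.
Secondary of C: V = 261.84 × 1907/458 = 1090.2 V.
I_load = 1090.2/1100 = 0.99111 A, so P_out = 1090.2 × 0.99111 = 1080.5 W.
All ideal ⇒ P_in = P_out, so I_supply = 1080.5/230 = 4.70 A.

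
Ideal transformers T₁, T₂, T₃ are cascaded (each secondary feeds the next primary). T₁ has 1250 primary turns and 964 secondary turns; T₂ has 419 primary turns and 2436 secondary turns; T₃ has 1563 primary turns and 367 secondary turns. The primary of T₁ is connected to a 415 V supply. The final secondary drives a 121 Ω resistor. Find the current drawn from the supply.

I_supply ≈ 3.80 A

Secondary of T₁: V = 415.00 × 964/1250 = 320.05 V.
Secondary of T₂: V = 320.05 × 2436/419 = 1860.7 V.
Secondary of T₃: V = 1860.7 × 367/1563 = 436.90 V.
I_load = 436.90/121 = 3.6108 A, so P_out = 436.90 × 3.6108 = 1577.6 W.
All ideal ⇒ P_in = P_out, so I_supply = 1577.6/415 = 3.80 A.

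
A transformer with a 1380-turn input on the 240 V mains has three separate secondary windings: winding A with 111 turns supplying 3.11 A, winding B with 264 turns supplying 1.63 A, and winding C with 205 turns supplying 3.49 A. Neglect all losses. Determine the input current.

I_in ≈ 1.08 A

V_A = 240 × 111/1380 = 19.304 V; V_B = 240 × 264/1380 = 45.913 V; V_C = 240 × 205/1380 = 35.652 V.
P_out = V_A I_A + V_B I_B + V_C I_C = 19.304×3.11 + 45.913×1.63 + 35.652×3.49 = 60.037 + 74.838 + 124.43 = 259.30 W.
Ideal ⇒ P_in = P_out, so I_in = P_out/V_in = 259.30/240 = 1.08 A.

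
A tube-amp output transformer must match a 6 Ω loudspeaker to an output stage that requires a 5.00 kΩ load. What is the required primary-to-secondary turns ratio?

N_p/N_s ≈ 28.9

Z_p/Z_s = (N_p/N_s)², so N_p/N_s = √(5000/6) = √833 = 28.9.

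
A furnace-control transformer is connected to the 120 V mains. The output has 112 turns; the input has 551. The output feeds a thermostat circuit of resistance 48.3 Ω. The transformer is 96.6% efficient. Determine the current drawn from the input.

I_in ≈ 0.106 A

V_out = 120 × 112/551 = 24.392 V.
I_out = V_out/R = 24.392/48.3 = 0.50501 A.
P_out = V_out I_out = 24.392 × 0.50501 = 12.318 W.
P_in = P_out/η = 12.318/0.966 = 12.752 W.
I_in = P_in/V_in = 12.752/120 = 0.106 A.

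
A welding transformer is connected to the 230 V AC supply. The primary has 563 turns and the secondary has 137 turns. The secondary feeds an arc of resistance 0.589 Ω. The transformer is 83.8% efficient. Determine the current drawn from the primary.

V_s = 230 × 137/563 = 55.968 V.
I_s = V_s/R = 55.968/0.589 = 95.022 A.
P_out = V_s I_s = 55.968 × 95.022 = 5318.2 W.
P_in = P_out/η = 5318.2/0.838 = 6346.3 W.
I_p = P_in/V_p = 6346.3/230 = 27.6 A.

I_p ≈ 27.6 A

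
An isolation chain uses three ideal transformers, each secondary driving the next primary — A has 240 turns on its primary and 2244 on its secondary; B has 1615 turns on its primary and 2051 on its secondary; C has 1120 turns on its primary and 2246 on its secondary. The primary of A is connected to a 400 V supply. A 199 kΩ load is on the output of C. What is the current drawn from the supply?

I_supply ≈ 1.14 A

Secondary of A: V = 400.00 × 2244/240 = 3740.0 V.
Secondary of B: V = 3740.0 × 2051/1615 = 4749.7 V.
Secondary of C: V = 4749.7 × 2246/1120 = 9524.8 V.
I_load = 9524.8/199000 = 0.047863 A, so P_out = 9524.8 × 0.047863 = 455.89 W.
All ideal ⇒ P_in = P_out, so I_supply = 455.89/400 = 1.14 A.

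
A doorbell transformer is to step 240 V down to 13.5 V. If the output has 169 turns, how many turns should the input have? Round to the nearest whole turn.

N_in/N_out = V_in/V_out, so N_in = 169 × 240/13.5 = 3004.4 ≈ 3004 turns.

N_in = 3004 turns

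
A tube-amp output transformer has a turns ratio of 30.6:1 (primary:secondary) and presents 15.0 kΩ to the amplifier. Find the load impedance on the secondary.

Z_s = Z_p/(N_p/N_s)² = 15000/30.6² = 16.0 Ω.

Z_s ≈ 16.0 Ω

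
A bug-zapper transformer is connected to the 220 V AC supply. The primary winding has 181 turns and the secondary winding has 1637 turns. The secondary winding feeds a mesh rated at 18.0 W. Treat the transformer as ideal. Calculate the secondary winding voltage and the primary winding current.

V_s ≈ 1990 V, I_p ≈ 0.0818 A

V_s = V_p × N_s/N_p = 220 × 1637/181 = 1989.7 V.
I_s = P/V_s = 18.0/1989.7 = 0.0090465 A.
I_p = I_s × N_s/N_p = 0.0090465 × 1637/181 = 0.0818 A.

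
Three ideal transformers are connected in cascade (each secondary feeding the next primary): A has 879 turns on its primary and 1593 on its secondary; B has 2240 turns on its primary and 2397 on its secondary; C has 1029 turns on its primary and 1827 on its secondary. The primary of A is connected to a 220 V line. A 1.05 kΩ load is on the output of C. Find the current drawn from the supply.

I_supply ≈ 2.48 A

Secondary of A: V = 220.00 × 1593/879 = 398.70 V.
Secondary of B: V = 398.70 × 2397/2240 = 426.65 V.
Secondary of C: V = 426.65 × 1827/1029 = 757.52 V.
I_load = 757.52/1050 = 0.72145 A, so P_out = 757.52 × 0.72145 = 546.51 W.
All ideal ⇒ P_in = P_out, so I_supply = 546.51/220 = 2.48 A.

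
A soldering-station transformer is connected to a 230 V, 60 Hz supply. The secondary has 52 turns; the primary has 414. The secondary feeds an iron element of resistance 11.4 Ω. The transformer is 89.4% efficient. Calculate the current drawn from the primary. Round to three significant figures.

I_p ≈ 0.356 A

V_s = 230 × 52/414 = 28.889 V.
I_s = V_s/R = 28.889/11.4 = 2.5341 A.
P_out = V_s I_s = 28.889 × 2.5341 = 73.208 W.
P_in = P_out/η = 73.208/0.894 = 81.888 W.
I_p = P_in/V_p = 81.888/230 = 0.356 A.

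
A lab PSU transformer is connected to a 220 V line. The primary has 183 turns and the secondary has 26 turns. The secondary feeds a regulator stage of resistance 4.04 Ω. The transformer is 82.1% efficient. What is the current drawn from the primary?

I_p ≈ 1.34 A

V_s = 220 × 26/183 = 31.257 V.
I_s = V_s/R = 31.257/4.04 = 7.7368 A.
P_out = V_s I_s = 31.257 × 7.7368 = 241.83 W.
P_in = P_out/η = 241.83/0.821 = 294.55 W.
I_p = P_in/V_p = 294.55/220 = 1.34 A.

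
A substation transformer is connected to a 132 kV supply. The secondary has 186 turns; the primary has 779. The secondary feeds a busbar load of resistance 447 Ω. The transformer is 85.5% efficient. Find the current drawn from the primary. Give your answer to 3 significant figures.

V_s = 132000 × 186/779 = 31517 V.
I_s = V_s/R = 31517/447 = 70.509 A.
P_out = V_s I_s = 31517 × 70.509 = 2.2222×10^6 W.
P_in = P_out/η = 2.2222×10^6/0.855 = 2.5991×10^6 W.
I_p = P_in/V_p = 2.5991×10^6/132000 = 19.7 A.

I_p ≈ 19.7 A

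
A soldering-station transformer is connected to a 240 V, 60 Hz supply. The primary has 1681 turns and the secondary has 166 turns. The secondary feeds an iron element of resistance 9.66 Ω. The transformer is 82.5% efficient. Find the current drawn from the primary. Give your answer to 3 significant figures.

I_p ≈ 0.294 A

V_s = 240 × 166/1681 = 23.700 V.
I_s = V_s/R = 23.700/9.66 = 2.4534 A.
P_out = V_s I_s = 23.700 × 2.4534 = 58.147 W.
P_in = P_out/η = 58.147/0.825 = 70.481 W.
I_p = P_in/V_p = 70.481/240 = 0.294 A.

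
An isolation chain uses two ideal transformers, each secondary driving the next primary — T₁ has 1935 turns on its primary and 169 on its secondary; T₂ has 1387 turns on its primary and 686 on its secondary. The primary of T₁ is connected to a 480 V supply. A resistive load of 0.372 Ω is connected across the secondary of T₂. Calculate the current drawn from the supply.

I_supply ≈ 2.41 A

Secondary of T₁: V = 480.00 × 169/1935 = 41.922 V.
Secondary of T₂: V = 41.922 × 686/1387 = 20.735 V.
I_load = 20.735/0.372 = 55.738 A, so P_out = 20.735 × 55.738 = 1155.7 W.
All ideal ⇒ P_in = P_out, so I_supply = 1155.7/480 = 2.41 A.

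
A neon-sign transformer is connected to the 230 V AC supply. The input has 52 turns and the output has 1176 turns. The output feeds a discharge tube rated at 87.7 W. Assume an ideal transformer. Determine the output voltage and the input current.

V_out = V_in × N_out/N_in = 230 × 1176/52 = 5201.5 V.
I_out = P/V_out = 87.7/5201.5 = 0.016860 A.
I_in = I_out × N_out/N_in = 0.016860 × 1176/52 = 0.381 A.

V_out ≈ 5200 V, I_in ≈ 0.381 A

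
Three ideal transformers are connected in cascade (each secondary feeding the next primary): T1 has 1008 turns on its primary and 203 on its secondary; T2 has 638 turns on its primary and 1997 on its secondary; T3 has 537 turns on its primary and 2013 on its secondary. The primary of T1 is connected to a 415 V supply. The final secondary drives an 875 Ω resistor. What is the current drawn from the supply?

After T1: V = 415.00 × 203/1008 = 83.576 V.
After T2: V = 83.576 × 1997/638 = 261.60 V.
After T3: V = 261.60 × 2013/537 = 980.64 V.
I_load = 980.64/875 = 1.1207 A, so P_out = 980.64 × 1.1207 = 1099.0 W.
All ideal ⇒ P_in = P_out, so I_supply = 1099.0/415 = 2.65 A.

I_supply ≈ 2.65 A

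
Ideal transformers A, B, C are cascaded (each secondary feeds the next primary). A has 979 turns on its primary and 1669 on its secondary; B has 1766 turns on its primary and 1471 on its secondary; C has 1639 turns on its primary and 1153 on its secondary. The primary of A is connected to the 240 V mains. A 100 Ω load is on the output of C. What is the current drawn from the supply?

I_supply ≈ 2.39 A

After A: V = 240.00 × 1669/979 = 409.15 V.
After B: V = 409.15 × 1471/1766 = 340.81 V.
After C: V = 340.81 × 1153/1639 = 239.75 V.
I_load = 239.75/100 = 2.3975 A, so P_out = 239.75 × 2.3975 = 574.80 W.
All ideal ⇒ P_in = P_out, so I_supply = 574.80/240 = 2.39 A.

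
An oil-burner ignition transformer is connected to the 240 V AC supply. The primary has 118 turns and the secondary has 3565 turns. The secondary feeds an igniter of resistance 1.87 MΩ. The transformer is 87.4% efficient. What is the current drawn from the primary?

I_p ≈ 0.134 A

V_s = 240 × 3565/118 = 7250.8 V.
I_s = V_s/R = 7250.8/(1.87×10^6) = 0.0038775 A.
P_out = V_s I_s = 7250.8 × 0.0038775 = 28.115 W.
P_in = P_out/η = 28.115/0.874 = 32.168 W.
I_p = P_in/V_p = 32.168/240 = 0.134 A.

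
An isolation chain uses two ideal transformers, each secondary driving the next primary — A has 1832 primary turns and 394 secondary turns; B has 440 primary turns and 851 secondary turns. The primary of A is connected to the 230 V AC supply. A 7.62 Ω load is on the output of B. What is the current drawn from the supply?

I_supply ≈ 5.22 A

Secondary of A: V = 230.00 × 394/1832 = 49.465 V.
Secondary of B: V = 49.465 × 851/440 = 95.670 V.
I_load = 95.670/7.62 = 12.555 A, so P_out = 95.670 × 12.555 = 1201.1 W.
All ideal ⇒ P_in = P_out, so I_supply = 1201.1/230 = 5.22 A.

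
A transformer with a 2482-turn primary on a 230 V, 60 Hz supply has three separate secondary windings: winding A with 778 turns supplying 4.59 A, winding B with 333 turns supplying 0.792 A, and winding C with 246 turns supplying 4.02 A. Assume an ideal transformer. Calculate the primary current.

I_p ≈ 1.94 A

V_A = 230 × 778/2482 = 72.095 V; V_B = 230 × 333/2482 = 30.858 V; V_C = 230 × 246/2482 = 22.796 V.
P_out = V_A I_A + V_B I_B + V_C I_C = 72.095×4.59 + 30.858×0.792 + 22.796×4.02 = 330.92 + 24.440 + 91.640 = 447.00 W.
Ideal ⇒ P_in = P_out, so I_p = P_out/V_p = 447.00/230 = 1.94 A.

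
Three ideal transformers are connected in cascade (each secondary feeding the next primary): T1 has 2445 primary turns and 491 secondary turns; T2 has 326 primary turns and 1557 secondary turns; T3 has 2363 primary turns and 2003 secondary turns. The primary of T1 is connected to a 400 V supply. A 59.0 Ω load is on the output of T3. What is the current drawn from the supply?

Secondary of T1: V = 400.00 × 491/2445 = 80.327 V.
Secondary of T2: V = 80.327 × 1557/326 = 383.65 V.
Secondary of T3: V = 383.65 × 2003/2363 = 325.20 V.
I_load = 325.20/59.0 = 5.5119 A, so P_out = 325.20 × 5.5119 = 1792.5 W.
All ideal ⇒ P_in = P_out, so I_supply = 1792.5/400 = 4.48 A.

I_supply ≈ 4.48 A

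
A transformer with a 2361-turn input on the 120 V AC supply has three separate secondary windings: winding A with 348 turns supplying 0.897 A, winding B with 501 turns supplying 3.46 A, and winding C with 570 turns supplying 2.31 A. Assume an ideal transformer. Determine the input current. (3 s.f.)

V_A = 120 × 348/2361 = 17.687 V; V_B = 120 × 501/2361 = 25.464 V; V_C = 120 × 570/2361 = 28.971 V.
P_out = V_A I_A + V_B I_B + V_C I_C = 17.687×0.897 + 25.464×3.46 + 28.971×2.31 = 15.866 + 88.105 + 66.922 = 170.89 W.
Ideal ⇒ P_in = P_out, so I_in = P_out/V_in = 170.89/120 = 1.42 A.

I_in ≈ 1.42 A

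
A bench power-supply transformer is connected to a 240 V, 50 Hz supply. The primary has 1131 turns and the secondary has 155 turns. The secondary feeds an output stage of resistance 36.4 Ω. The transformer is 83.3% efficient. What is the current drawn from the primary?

I_p ≈ 0.149 A

V_s = 240 × 155/1131 = 32.891 V.
I_s = V_s/R = 32.891/36.4 = 0.90361 A.
P_out = V_s I_s = 32.891 × 0.90361 = 29.721 W.
P_in = P_out/η = 29.721/0.833 = 35.679 W.
I_p = P_in/V_p = 35.679/240 = 0.149 A.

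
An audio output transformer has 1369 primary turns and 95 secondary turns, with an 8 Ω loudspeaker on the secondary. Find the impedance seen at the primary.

Z_p ≈ 1660 Ω

Z_p = (N_p/N_s)² × Z_s = (1369/95)² × 8 = 1660 Ω.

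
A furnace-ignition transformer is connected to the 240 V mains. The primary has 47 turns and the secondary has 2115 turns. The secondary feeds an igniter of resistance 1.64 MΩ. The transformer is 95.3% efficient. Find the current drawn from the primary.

V_s = 240 × 2115/47 = 10800 V.
I_s = V_s/R = 10800/(1.64×10^6) = 0.0065854 A.
P_out = V_s I_s = 10800 × 0.0065854 = 71.122 W.
P_in = P_out/η = 71.122/0.953 = 74.630 W.
I_p = P_in/V_p = 74.630/240 = 0.311 A.

I_p ≈ 0.311 A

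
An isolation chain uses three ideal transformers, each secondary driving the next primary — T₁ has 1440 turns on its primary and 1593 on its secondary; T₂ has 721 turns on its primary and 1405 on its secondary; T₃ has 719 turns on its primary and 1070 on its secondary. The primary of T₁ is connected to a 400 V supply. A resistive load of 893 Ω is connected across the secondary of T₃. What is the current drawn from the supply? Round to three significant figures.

I_supply ≈ 4.61 A

Secondary of T₁: V = 400.00 × 1593/1440 = 442.50 V.
Secondary of T₂: V = 442.50 × 1405/721 = 862.29 V.
Secondary of T₃: V = 862.29 × 1070/719 = 1283.2 V.
I_load = 1283.2/893 = 1.4370 A, so P_out = 1283.2 × 1.4370 = 1844.0 W.
All ideal ⇒ P_in = P_out, so I_supply = 1844.0/400 = 4.61 A.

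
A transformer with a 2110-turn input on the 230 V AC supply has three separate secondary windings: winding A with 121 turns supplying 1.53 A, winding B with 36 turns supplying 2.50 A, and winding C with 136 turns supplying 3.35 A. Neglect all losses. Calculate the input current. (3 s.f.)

V_A = 230 × 121/2110 = 13.190 V; V_B = 230 × 36/2110 = 3.9242 V; V_C = 230 × 136/2110 = 14.825 V.
P_out = V_A I_A + V_B I_B + V_C I_C = 13.190×1.53 + 3.9242×2.50 + 14.825×3.35 = 20.180 + 9.8104 + 49.663 = 79.653 W.
Ideal ⇒ P_in = P_out, so I_in = P_out/V_in = 79.653/230 = 0.346 A.

I_in ≈ 0.346 A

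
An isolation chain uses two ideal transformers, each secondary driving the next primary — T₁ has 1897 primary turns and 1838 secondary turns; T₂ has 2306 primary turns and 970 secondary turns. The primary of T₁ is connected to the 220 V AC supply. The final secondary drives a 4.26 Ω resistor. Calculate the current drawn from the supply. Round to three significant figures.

I_supply ≈ 8.58 A

Secondary of T₁: V = 220.00 × 1838/1897 = 213.16 V.
Secondary of T₂: V = 213.16 × 970/2306 = 89.663 V.
I_load = 89.663/4.26 = 21.048 A, so P_out = 89.663 × 21.048 = 1887.2 W.
All ideal ⇒ P_in = P_out, so I_supply = 1887.2/220 = 8.58 A.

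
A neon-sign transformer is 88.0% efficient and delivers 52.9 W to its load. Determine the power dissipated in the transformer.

P_in = P_out/η = 52.9/0.880 = 60.1136 W.
P_loss = P_in − P_out = 60.1136 − 52.9 = 7.21 W.

P_loss ≈ 7.21 W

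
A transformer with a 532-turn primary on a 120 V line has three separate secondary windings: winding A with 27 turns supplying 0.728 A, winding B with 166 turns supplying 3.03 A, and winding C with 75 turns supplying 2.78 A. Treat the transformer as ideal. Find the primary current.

I_p ≈ 1.37 A

V_A = 120 × 27/532 = 6.0902 V; V_B = 120 × 166/532 = 37.444 V; V_C = 120 × 75/532 = 16.917 V.
P_out = V_A I_A + V_B I_B + V_C I_C = 6.0902×0.728 + 37.444×3.03 + 16.917×2.78 = 4.4337 + 113.45 + 47.030 = 164.92 W.
Ideal ⇒ P_in = P_out, so I_p = P_out/V_p = 164.92/120 = 1.37 A.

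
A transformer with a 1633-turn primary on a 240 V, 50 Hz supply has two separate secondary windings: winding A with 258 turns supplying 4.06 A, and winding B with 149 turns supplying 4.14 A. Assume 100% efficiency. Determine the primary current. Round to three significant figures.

V_A = 240 × 258/1633 = 37.918 V; V_B = 240 × 149/1633 = 21.898 V.
P_out = V_A I_A + V_B I_B = 37.918×4.06 + 21.898×4.14 = 153.95 + 90.659 = 244.61 W.
Ideal ⇒ P_in = P_out, so I_p = P_out/V_p = 244.61/240 = 1.02 A.

I_p ≈ 1.02 A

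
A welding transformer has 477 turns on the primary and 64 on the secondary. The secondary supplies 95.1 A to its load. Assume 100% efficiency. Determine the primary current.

I_p ≈ 12.8 A

For an ideal transformer I_p/I_s = N_s/N_p, so I_p = 95.1 × 64/477 = 12.8 A.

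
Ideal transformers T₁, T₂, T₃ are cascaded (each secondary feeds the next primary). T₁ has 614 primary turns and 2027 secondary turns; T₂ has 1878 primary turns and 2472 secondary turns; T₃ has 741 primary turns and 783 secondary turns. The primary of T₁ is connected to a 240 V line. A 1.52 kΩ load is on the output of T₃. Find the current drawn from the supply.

Secondary of T₁: V = 240.00 × 2027/614 = 792.31 V.
Secondary of T₂: V = 792.31 × 2472/1878 = 1042.9 V.
Secondary of T₃: V = 1042.9 × 783/741 = 1102.0 V.
I_load = 1102.0/1520 = 0.72502 A, so P_out = 1102.0 × 0.72502 = 798.99 W.
All ideal ⇒ P_in = P_out, so I_supply = 798.99/240 = 3.33 A.

I_supply ≈ 3.33 A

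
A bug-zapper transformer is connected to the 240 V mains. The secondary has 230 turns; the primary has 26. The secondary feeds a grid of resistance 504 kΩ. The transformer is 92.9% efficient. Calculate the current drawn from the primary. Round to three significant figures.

I_p ≈ 0.0401 A

V_s = 240 × 230/26 = 2123.1 V.
I_s = V_s/R = 2123.1/504000 = 0.0042125 A.
P_out = V_s I_s = 2123.1 × 0.0042125 = 8.9434 W.
P_in = P_out/η = 8.9434/0.929 = 9.6269 W.
I_p = P_in/V_p = 9.6269/240 = 0.0401 A.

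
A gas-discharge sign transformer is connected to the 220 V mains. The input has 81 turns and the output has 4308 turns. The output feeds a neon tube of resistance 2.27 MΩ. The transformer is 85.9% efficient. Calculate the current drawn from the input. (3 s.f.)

I_in ≈ 0.319 A

V_out = 220 × 4308/81 = 11701 V.
I_out = V_out/R = 11701/(2.27×10^6) = 0.0051545 A.
P_out = V_out I_out = 11701 × 0.0051545 = 60.312 W.
P_in = P_out/η = 60.312/0.859 = 70.211 W.
I_in = P_in/V_in = 70.211/220 = 0.319 A.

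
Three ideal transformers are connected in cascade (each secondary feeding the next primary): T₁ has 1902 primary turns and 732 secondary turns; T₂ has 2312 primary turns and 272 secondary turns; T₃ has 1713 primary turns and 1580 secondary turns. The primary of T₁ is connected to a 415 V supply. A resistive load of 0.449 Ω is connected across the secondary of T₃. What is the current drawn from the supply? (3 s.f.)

I_supply ≈ 1.61 A

Secondary of T₁: V = 415.00 × 732/1902 = 159.72 V.
Secondary of T₂: V = 159.72 × 272/2312 = 18.790 V.
Secondary of T₃: V = 18.790 × 1580/1713 = 17.331 V.
I_load = 17.331/0.449 = 38.600 A, so P_out = 17.331 × 38.600 = 668.98 W.
All ideal ⇒ P_in = P_out, so I_supply = 668.98/415 = 1.61 A.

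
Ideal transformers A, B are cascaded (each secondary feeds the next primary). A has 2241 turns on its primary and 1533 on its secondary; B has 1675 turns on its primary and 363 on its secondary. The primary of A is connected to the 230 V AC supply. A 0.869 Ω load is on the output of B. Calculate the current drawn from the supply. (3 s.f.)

Secondary of A: V = 230.00 × 1533/2241 = 157.34 V.
Secondary of B: V = 157.34 × 363/1675 = 34.097 V.
I_load = 34.097/0.869 = 39.237 A, so P_out = 34.097 × 39.237 = 1337.9 W.
All ideal ⇒ P_in = P_out, so I_supply = 1337.9/230 = 5.82 A.

I_supply ≈ 5.82 A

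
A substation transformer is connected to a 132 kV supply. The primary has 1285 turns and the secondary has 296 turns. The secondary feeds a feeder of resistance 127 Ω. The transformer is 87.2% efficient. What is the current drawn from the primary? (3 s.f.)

I_p ≈ 63.2 A

V_s = 132000 × 296/1285 = 30406 V.
I_s = V_s/R = 30406/127 = 239.42 A.
P_out = V_s I_s = 30406 × 239.42 = 7.2798×10^6 W.
P_in = P_out/η = 7.2798×10^6/0.872 = 8.3484×10^6 W.
I_p = P_in/V_p = 8.3484×10^6/132000 = 63.2 A.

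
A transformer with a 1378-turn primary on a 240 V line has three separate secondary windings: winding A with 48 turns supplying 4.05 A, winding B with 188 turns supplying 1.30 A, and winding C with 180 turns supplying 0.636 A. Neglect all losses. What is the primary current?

I_p ≈ 0.402 A

V_A = 240 × 48/1378 = 8.3599 V; V_B = 240 × 188/1378 = 32.743 V; V_C = 240 × 180/1378 = 31.350 V.
P_out = V_A I_A + V_B I_B + V_C I_C = 8.3599×4.05 + 32.743×1.30 + 31.350×0.636 = 33.858 + 42.566 + 19.938 = 96.362 W.
Ideal ⇒ P_in = P_out, so I_p = P_out/V_p = 96.362/240 = 0.402 A.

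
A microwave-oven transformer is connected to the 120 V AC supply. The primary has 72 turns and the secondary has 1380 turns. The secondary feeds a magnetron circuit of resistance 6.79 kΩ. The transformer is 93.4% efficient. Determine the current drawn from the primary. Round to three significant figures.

V_s = 120 × 1380/72 = 2300.0 V.
I_s = V_s/R = 2300.0/6790 = 0.33873 A.
P_out = V_s I_s = 2300.0 × 0.33873 = 779.09 W.
P_in = P_out/η = 779.09/0.934 = 834.14 W.
I_p = P_in/V_p = 834.14/120 = 6.95 A.

I_p ≈ 6.95 A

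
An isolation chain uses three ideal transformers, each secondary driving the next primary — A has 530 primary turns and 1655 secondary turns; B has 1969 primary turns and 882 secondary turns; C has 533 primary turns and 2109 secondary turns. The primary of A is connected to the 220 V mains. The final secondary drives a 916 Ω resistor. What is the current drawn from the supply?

I_supply ≈ 7.36 A

Secondary of A: V = 220.00 × 1655/530 = 686.98 V.
Secondary of B: V = 686.98 × 882/1969 = 307.73 V.
Secondary of C: V = 307.73 × 2109/533 = 1217.6 V.
I_load = 1217.6/916 = 1.3293 A, so P_out = 1217.6 × 1.3293 = 1618.6 W.
All ideal ⇒ P_in = P_out, so I_supply = 1618.6/220 = 7.36 A.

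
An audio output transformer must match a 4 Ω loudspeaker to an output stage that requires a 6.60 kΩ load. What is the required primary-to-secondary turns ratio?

N_p/N_s ≈ 40.6

Z_p/Z_s = (N_p/N_s)², so N_p/N_s = √(6600/4) = √1650 = 40.6.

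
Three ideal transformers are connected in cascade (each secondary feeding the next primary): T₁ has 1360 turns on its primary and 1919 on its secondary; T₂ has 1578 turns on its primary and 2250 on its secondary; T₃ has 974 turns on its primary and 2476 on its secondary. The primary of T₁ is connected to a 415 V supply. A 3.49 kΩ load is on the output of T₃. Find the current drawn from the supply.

After T₁: V = 415.00 × 1919/1360 = 585.58 V.
After T₂: V = 585.58 × 2250/1578 = 834.95 V.
After T₃: V = 834.95 × 2476/974 = 2122.5 V.
I_load = 2122.5/3490 = 0.60817 A, so P_out = 2122.5 × 0.60817 = 1290.9 W.
All ideal ⇒ P_in = P_out, so I_supply = 1290.9/415 = 3.11 A.

I_supply ≈ 3.11 A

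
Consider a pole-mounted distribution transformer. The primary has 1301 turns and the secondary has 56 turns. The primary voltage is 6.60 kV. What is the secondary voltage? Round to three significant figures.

V_s/V_p = N_s/N_p, so V_s = 6600 × 56/1301 = 284 V.

V_s ≈ 284 V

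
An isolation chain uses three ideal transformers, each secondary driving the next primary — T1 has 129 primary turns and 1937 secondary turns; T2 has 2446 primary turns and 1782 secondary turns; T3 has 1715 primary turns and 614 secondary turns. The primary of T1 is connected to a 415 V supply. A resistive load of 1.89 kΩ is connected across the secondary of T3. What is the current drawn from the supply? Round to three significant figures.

I_supply ≈ 3.37 A

After T1: V = 415.00 × 1937/129 = 6231.4 V.
After T2: V = 6231.4 × 1782/2446 = 4539.8 V.
After T3: V = 4539.8 × 614/1715 = 1625.3 V.
I_load = 1625.3/1890 = 0.85997 A, so P_out = 1625.3 × 0.85997 = 1397.7 W.
All ideal ⇒ P_in = P_out, so I_supply = 1397.7/415 = 3.37 A.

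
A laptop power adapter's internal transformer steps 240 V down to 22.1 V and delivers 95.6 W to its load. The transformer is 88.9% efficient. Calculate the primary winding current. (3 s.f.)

I_p ≈ 0.448 A

P_in = P_out/η = 95.6/0.889 = 107.54 W.
I_p = P_in/V_p = 107.54/240 = 0.448 A.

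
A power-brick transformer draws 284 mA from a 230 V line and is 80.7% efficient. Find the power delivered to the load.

P_out ≈ 52.7 W

P_in = V_in I_in = 230 × 0.284 = 65.320 W.
P_out = η P_in = 0.807 × 65.320 = 52.7 W.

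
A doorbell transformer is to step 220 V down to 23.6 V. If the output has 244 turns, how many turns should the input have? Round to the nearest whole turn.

N_in/N_out = V_in/V_out, so N_in = 244 × 220/23.6 = 2274.6 ≈ 2275 turns.

N_in = 2275 turns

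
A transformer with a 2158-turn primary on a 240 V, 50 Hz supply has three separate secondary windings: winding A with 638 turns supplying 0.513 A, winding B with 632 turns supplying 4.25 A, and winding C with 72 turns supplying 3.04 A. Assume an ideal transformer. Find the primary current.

V_A = 240 × 638/2158 = 70.955 V; V_B = 240 × 632/2158 = 70.287 V; V_C = 240 × 72/2158 = 8.0074 V.
P_out = V_A I_A + V_B I_B + V_C I_C = 70.955×0.513 + 70.287×4.25 + 8.0074×3.04 = 36.400 + 298.72 + 24.343 = 359.46 W.
Ideal ⇒ P_in = P_out, so I_p = P_out/V_p = 359.46/240 = 1.50 A.

I_p ≈ 1.50 A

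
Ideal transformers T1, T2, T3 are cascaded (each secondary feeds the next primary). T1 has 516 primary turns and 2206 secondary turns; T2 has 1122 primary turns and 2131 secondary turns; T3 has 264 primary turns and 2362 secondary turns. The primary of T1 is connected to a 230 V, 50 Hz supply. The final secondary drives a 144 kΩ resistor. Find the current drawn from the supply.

I_supply ≈ 8.43 A

After T1: V = 230.00 × 2206/516 = 983.29 V.
After T2: V = 983.29 × 2131/1122 = 1867.6 V.
After T3: V = 1867.6 × 2362/264 = 16709 V.
I_load = 16709/144000 = 0.11603 A, so P_out = 16709 × 0.11603 = 1938.8 W.
All ideal ⇒ P_in = P_out, so I_supply = 1938.8/230 = 8.43 A.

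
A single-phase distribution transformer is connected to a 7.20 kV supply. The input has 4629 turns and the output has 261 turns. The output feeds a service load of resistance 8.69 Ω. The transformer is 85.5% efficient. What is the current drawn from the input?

I_in ≈ 3.08 A

V_out = 7200 × 261/4629 = 405.96 V.
I_out = V_out/R = 405.96/8.69 = 46.716 A.
P_out = V_out I_out = 405.96 × 46.716 = 18965 W.
P_in = P_out/η = 18965/0.855 = 22181 W.
I_in = P_in/V_in = 22181/7200 = 3.08 A.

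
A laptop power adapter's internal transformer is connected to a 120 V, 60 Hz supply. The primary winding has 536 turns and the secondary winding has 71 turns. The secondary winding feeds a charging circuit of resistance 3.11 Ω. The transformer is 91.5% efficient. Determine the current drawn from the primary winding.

V_s = 120 × 71/536 = 15.896 V.
I_s = V_s/R = 15.896/3.11 = 5.1111 A.
P_out = V_s I_s = 15.896 × 5.1111 = 81.244 W.
P_in = P_out/η = 81.244/0.915 = 88.791 W.
I_p = P_in/V_p = 88.791/120 = 0.740 A.

I_p ≈ 0.740 A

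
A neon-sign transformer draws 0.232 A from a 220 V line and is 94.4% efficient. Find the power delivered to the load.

P_in = V_p I_p = 220 × 0.232 = 51.040 W.
P_out = η P_in = 0.944 × 51.040 = 48.2 W.

P_out ≈ 48.2 W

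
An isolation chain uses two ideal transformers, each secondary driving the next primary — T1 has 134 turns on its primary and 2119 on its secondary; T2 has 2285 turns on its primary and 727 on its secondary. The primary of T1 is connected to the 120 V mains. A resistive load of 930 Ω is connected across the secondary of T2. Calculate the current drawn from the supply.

I_supply ≈ 3.27 A

Secondary of T1: V = 120.00 × 2119/134 = 1897.6 V.
Secondary of T2: V = 1897.6 × 727/2285 = 603.75 V.
I_load = 603.75/930 = 0.64919 A, so P_out = 603.75 × 0.64919 = 391.95 W.
All ideal ⇒ P_in = P_out, so I_supply = 391.95/120 = 3.27 A.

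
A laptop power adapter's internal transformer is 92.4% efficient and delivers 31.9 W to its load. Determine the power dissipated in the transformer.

P_in = P_out/η = 31.9/0.924 = 34.5238 W.
P_loss = P_in − P_out = 34.5238 − 31.9 = 2.62 W.

P_loss ≈ 2.62 W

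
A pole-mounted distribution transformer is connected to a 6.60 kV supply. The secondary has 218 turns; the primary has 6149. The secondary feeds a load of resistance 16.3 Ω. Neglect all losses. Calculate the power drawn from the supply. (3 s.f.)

P ≈ 3360 W

V_s = V_p × N_s/N_p = 6600 × 218/6149 = 233.99 V.
I_s = V_s/R = 233.99/16.3 = 14.355 A.
I_p = I_s × N_s/N_p = 14.355 × 218/6149 = 0.50893 A.
P = V_p I_p = 6600 × 0.50893 = 3360 W.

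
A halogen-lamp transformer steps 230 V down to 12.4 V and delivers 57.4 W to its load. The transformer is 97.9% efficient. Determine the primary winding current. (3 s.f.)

P_in = P_out/η = 57.4/0.979 = 58.631 W.
I_p = P_in/V_p = 58.631/230 = 0.255 A.

I_p ≈ 0.255 A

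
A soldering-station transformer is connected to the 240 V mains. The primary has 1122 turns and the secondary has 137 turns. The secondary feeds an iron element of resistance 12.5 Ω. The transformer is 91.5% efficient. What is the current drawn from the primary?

I_p ≈ 0.313 A

V_s = 240 × 137/1122 = 29.305 V.
I_s = V_s/R = 29.305/12.5 = 2.3444 A.
P_out = V_s I_s = 29.305 × 2.3444 = 68.702 W.
P_in = P_out/η = 68.702/0.915 = 75.084 W.
I_p = P_in/V_p = 75.084/240 = 0.313 A.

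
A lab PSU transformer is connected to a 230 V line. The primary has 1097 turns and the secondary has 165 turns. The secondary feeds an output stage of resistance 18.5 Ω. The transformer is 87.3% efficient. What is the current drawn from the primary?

I_p ≈ 0.322 A

V_s = 230 × 165/1097 = 34.594 V.
I_s = V_s/R = 34.594/18.5 = 1.8700 A.
P_out = V_s I_s = 34.594 × 1.8700 = 64.690 W.
P_in = P_out/η = 64.690/0.873 = 74.101 W.
I_p = P_in/V_p = 74.101/230 = 0.322 A.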